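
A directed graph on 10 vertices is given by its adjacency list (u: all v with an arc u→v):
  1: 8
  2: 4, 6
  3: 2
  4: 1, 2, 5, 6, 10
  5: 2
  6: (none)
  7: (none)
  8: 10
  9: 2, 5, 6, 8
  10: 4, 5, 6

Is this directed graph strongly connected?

There is no directed path from 10 to 3, so the graph is not strongly connected.

No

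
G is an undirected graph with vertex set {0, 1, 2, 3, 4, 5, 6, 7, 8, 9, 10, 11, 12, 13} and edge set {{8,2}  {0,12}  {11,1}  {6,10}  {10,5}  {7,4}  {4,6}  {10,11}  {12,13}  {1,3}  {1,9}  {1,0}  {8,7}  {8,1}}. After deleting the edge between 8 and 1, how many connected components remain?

8 and 1 are still connected via 8-7-4-6-10-11-1, so the component count stays at 1.

1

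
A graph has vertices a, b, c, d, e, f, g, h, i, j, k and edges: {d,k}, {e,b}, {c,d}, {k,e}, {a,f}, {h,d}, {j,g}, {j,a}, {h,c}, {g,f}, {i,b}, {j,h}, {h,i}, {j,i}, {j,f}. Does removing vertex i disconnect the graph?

Deleting i leaves 1 component (was 1) (its neighbors b, h, j remain connected to each other), so i is not a cut vertex.

No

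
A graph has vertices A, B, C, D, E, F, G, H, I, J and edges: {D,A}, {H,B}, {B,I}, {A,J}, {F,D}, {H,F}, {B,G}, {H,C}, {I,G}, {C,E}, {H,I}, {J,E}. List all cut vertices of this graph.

H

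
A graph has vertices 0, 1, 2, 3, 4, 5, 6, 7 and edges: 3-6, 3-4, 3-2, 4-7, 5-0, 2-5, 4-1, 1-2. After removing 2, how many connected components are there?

2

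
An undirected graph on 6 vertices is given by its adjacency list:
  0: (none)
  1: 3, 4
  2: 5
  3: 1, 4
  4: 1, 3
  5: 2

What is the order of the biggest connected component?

0 is isolated — a component by itself.
Starting from 2 we can reach 2, 5. That is one component of size 2.
Starting from 1 we can reach 1, 3, 4. That is one component of size 3.
The largest has 3 vertices.

3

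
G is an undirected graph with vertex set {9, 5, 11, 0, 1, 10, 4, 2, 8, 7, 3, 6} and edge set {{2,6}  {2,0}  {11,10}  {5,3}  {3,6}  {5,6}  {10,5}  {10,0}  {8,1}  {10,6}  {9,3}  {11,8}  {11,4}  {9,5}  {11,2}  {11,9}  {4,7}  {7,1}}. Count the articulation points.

Removing 11 increases the component count from 1 to 2, so 11 is a cut vertex.
By contrast removing 10 leaves 1 component; it is not a cut vertex. No other vertex is a cut vertex either.

1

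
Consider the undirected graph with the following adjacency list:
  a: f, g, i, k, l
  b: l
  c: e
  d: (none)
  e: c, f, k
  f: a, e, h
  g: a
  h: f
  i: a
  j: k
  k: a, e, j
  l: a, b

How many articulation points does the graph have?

Removing a increases the component count from 2 to 5, so a is a cut vertex.
Removing e increases the component count from 2 to 3, so e is a cut vertex.
Removing f increases the component count from 2 to 3, so f is a cut vertex.
Likewise k, l are cut vertices.
By contrast removing b leaves 2 components; it is not a cut vertex. No other vertex is a cut vertex either.

5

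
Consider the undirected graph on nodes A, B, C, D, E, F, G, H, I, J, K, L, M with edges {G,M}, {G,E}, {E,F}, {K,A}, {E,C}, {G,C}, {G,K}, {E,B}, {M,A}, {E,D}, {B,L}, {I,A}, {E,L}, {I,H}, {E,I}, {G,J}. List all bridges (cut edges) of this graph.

D-E, E-F, G-J, H-I

The edges on the cycle G-E-I-A-K-G are not bridges since each lies on that cycle.
But removing F-E disconnects F from E; removing G-J disconnects G from J; removing E-D disconnects E from D; removing I-H disconnects I from H — these are bridges.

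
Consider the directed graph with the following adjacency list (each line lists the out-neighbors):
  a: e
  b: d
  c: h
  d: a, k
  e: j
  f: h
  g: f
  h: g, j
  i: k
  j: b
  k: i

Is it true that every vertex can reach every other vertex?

No

There is no directed path from k to h, so the graph is not strongly connected.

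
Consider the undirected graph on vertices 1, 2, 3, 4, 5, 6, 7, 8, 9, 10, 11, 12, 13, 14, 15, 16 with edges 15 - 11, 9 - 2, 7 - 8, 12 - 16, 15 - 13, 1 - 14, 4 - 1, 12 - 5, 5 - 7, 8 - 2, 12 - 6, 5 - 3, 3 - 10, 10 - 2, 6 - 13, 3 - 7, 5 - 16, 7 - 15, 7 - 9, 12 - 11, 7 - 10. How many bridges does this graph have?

The edges on the cycle 5-3-10-2-9-7-5 are not bridges since each lies on that cycle.
But removing 4 - 1 disconnects 4 from 1; removing 1 - 14 disconnects 1 from 14 — these are bridges.
That makes 2 bridges.

2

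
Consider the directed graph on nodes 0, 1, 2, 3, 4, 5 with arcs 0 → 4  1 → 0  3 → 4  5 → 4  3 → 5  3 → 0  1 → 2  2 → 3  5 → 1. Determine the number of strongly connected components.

{1, 2, 3, 5} are all mutually reachable — one SCC of size 4.
{4} is an SCC by itself.
{0} is an SCC by itself.
That gives 3 strongly connected components.

3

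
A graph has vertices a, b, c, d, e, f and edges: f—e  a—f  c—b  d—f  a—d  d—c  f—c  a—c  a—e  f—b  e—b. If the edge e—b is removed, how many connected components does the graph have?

1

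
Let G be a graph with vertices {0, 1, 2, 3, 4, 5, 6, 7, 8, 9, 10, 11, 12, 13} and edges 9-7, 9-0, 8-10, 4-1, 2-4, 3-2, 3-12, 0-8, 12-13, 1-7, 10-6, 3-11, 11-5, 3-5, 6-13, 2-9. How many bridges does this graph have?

0

The edges on the cycle 3-11-5-3 are not bridges since each lies on that cycle.
Every edge lies on some cycle, so there are no bridges.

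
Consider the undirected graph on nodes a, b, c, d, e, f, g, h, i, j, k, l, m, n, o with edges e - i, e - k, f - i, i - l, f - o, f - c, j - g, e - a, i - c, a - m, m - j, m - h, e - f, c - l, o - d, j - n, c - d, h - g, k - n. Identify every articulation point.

e

Removing e increases the component count from 2 to 3, so e is a cut vertex.
By contrast removing o leaves 2 components; it is not a cut vertex. No other vertex is a cut vertex either.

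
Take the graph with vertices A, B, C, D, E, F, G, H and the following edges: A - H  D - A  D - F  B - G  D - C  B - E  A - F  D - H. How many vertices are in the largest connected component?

Starting from B we can reach B, E, G. That is one component of size 3.
Starting from A we can reach A, C, D, F, H. That is one component of size 5.
The largest has 5 vertices.

5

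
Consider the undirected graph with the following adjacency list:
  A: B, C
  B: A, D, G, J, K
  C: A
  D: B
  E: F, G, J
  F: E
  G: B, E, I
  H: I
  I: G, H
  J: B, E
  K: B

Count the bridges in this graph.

The edges on the cycle G-B-J-E-G are not bridges since each lies on that cycle.
But removing E-F disconnects E from F; removing B-K disconnects B from K; removing C-A disconnects C from A; removing B-A disconnects B from A — these are bridges.
In total 7 edges are bridges.

7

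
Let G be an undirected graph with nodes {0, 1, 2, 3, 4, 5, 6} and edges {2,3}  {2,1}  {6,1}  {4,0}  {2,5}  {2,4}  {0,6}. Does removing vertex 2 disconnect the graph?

Yes

Deleting 2 raises the number of components from 1 to 3, so 2 is a cut vertex.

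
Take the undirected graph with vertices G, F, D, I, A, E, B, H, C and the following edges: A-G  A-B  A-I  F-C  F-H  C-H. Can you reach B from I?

Yes

From I we can reach A, B, G, I, which includes B.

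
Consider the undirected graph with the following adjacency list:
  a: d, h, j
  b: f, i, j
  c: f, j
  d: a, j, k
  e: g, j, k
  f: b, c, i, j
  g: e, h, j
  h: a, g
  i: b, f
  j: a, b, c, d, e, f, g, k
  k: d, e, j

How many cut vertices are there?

Removing j increases the component count from 1 to 2, so j is a cut vertex.
By contrast removing c leaves 1 component; it is not a cut vertex. No other vertex is a cut vertex either.

1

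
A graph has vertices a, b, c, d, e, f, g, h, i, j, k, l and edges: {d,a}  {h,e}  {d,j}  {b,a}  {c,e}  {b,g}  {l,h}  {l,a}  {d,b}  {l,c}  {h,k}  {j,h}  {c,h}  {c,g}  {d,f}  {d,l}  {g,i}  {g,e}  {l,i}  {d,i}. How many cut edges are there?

The edges on the cycle c-h-e-g-c are not bridges since each lies on that cycle.
But removing k-h disconnects k from h; removing f-d disconnects f from d — these are bridges.
That makes 2 bridges.

2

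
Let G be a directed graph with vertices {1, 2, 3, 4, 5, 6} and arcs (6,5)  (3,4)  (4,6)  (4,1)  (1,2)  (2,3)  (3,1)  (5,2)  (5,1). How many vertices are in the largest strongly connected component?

6

{1, 2, 3, 4, 5, 6} are all mutually reachable — one SCC of size 6.
The largest has 6 vertices.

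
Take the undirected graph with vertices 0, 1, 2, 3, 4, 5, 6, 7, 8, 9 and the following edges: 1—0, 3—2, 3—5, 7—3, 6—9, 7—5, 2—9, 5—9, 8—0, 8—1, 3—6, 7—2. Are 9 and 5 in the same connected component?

From 9 we can reach 2, 3, 5, 6, 7, 9, which includes 5.

Yes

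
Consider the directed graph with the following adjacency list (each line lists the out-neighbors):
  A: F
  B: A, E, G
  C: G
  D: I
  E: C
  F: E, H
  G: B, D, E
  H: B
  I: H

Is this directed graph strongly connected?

Yes

From C we can reach every vertex (A, B, C, D, E, F, G, H, I), and every vertex can reach C (A, B, C, D, E, F, G, H, I). So the whole graph is one strongly connected component.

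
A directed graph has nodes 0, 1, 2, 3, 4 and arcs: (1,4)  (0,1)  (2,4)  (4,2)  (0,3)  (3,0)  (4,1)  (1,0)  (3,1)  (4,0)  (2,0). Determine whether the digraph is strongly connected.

Yes

From 3 we can reach every vertex (0, 1, 2, 3, 4), and every vertex can reach 3 (0, 1, 2, 3, 4). So the whole graph is one strongly connected component.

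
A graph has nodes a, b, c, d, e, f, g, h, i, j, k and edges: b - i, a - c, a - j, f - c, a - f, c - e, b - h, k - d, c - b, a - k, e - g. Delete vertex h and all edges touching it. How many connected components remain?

With h gone, the remaining components are: {a, b, c, d, e, f, g, i, j, k}.
That is 1 component.

1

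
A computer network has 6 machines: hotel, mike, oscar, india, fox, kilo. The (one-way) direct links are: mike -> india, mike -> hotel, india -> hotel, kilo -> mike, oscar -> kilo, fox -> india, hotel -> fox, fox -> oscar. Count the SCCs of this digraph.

{fox, kilo, mike, hotel, india, oscar} are all mutually reachable — one SCC of size 6.
That gives 1 strongly connected component.

1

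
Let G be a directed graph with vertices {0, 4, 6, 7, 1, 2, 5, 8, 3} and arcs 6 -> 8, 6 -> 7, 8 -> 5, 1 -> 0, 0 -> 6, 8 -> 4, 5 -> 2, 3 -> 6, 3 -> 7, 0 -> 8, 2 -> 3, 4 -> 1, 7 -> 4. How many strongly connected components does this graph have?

{0, 1, 2, 3, 4, 5, 6, 7, 8} are all mutually reachable — one SCC of size 9.
That gives 1 strongly connected component.

1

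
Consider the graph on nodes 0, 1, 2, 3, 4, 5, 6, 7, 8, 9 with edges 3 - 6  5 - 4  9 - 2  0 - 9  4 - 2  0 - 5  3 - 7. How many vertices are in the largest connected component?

5

1 is isolated — a component by itself.
8 is isolated — a component by itself.
Starting from 3 we can reach 3, 6, 7. That is one component of size 3.
Starting from 0 we can reach 0, 2, 4, 5, 9. That is one component of size 5.
The largest has 5 vertices.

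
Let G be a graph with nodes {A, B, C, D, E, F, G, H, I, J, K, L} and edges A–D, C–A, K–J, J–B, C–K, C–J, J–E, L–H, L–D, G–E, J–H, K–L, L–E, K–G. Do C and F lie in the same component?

The component containing C is {A, B, C, D, E, G, H, J, K, L}, and F is not in it.

No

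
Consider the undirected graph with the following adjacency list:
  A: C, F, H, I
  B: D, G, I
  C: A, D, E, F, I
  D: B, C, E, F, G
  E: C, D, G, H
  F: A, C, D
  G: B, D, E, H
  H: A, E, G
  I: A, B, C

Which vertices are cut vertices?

Removing A, for instance, still leaves 1 component. No single vertex removal increases the component count — the graph has no articulation points.

none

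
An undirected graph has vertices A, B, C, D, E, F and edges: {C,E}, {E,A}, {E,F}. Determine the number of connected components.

3

D is isolated — a component by itself.
B is isolated — a component by itself.
Starting from A we can reach A, C, E, F. That is one component of size 4.
Total: 3 components.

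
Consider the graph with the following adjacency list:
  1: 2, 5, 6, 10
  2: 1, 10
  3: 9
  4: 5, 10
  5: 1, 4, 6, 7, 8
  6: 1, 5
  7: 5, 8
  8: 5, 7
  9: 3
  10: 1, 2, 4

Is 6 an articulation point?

No

Deleting 6 leaves 2 components (was 2), so 6 is not a cut vertex.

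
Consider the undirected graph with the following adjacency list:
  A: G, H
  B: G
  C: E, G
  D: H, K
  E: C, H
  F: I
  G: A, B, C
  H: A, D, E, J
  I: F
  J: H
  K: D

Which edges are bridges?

The edges on the cycle G-A-H-E-C-G are not bridges since each lies on that cycle.
But removing F-I disconnects F from I; removing G-B disconnects G from B; removing H-J disconnects H from J; removing H-D disconnects H from D — these are bridges.
In total 5 edges are bridges.

B-G, D-H, D-K, F-I, H-J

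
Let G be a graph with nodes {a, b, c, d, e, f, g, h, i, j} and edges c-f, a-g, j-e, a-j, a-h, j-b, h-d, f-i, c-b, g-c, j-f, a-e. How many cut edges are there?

The edges on the cycle a-g-c-f-j-a are not bridges since each lies on that cycle.
But removing h-a disconnects h from a; removing d-h disconnects d from h; removing i-f disconnects i from f — these are bridges.
That makes 3 bridges.

3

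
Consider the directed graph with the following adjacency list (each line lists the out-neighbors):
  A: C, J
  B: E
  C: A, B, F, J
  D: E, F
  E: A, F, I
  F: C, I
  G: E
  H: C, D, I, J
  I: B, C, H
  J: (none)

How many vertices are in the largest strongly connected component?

8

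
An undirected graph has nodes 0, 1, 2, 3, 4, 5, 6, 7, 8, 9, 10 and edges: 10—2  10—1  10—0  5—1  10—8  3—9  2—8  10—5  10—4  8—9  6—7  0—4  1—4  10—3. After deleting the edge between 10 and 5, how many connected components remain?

2

10 and 5 are still connected via 10-1-5, so the component count stays at 2.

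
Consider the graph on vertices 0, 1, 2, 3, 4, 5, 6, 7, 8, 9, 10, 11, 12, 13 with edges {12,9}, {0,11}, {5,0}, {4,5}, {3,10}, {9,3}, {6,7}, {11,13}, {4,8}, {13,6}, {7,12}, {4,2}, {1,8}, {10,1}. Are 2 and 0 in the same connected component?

From 2 we can reach 0, 1, 2, 3, 4, 5, 6, 7, 8, 9, 10, 11, 12, 13, which includes 0.

Yes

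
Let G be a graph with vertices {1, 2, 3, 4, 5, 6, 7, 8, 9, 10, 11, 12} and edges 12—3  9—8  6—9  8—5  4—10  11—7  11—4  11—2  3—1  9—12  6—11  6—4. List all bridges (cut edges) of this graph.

1-3, 10-4, 11-2, 11-7, 12-3, 12-9, 5-8, 6-9, 8-9

The edges on the cycle 6-11-4-6 are not bridges since each lies on that cycle.
But removing 9—8 disconnects 9 from 8; removing 8—5 disconnects 8 from 5; removing 3—1 disconnects 3 from 1; removing 9—12 disconnects 9 from 12 — these are bridges.
In total 9 edges are bridges.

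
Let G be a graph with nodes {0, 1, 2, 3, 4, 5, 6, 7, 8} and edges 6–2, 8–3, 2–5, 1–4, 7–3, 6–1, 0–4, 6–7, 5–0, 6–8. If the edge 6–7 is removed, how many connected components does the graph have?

6 and 7 are still connected via 6-8-3-7, so the component count stays at 1.

1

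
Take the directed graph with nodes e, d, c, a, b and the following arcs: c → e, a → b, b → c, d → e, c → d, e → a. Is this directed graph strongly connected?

From d we can reach every vertex (a, b, c, d, e), and every vertex can reach d (a, b, c, d, e). So the whole graph is one strongly connected component.

Yes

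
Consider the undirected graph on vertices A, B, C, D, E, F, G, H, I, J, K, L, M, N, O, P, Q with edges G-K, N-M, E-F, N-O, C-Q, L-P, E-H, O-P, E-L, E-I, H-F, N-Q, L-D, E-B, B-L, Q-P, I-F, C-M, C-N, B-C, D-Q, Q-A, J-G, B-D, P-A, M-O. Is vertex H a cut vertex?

No

Deleting H leaves 2 components (was 2), so H is not a cut vertex.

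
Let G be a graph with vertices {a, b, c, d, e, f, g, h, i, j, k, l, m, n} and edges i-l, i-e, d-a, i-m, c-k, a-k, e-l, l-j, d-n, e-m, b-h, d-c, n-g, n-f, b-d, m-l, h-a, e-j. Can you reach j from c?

No

The component containing c is {a, b, c, d, f, g, h, k, n}, and j is not in it.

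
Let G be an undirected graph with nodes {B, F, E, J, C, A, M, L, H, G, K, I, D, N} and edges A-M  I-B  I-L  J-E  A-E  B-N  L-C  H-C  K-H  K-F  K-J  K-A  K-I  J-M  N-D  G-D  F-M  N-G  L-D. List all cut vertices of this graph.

Removing K increases the component count from 1 to 2, so K is a cut vertex.
By contrast removing B leaves 1 component; it is not a cut vertex. No other vertex is a cut vertex either.

K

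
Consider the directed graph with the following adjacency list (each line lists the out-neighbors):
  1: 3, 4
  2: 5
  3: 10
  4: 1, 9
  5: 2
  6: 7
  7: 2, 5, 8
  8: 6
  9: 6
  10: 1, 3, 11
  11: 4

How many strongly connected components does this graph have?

4

{1, 3, 4, 10, 11} are all mutually reachable — one SCC of size 5.
{6, 7, 8} are all mutually reachable — one SCC of size 3.
{2, 5} are all mutually reachable — one SCC of size 2.
{9} is an SCC by itself.
That gives 4 strongly connected components.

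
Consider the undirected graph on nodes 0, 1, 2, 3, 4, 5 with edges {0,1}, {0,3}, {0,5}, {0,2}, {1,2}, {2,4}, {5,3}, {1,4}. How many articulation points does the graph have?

1

Removing 0 increases the component count from 1 to 2, so 0 is a cut vertex.
By contrast removing 5 leaves 1 component; it is not a cut vertex. No other vertex is a cut vertex either.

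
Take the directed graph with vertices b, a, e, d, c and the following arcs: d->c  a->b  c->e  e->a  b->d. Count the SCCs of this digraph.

{a, b, c, d, e} are all mutually reachable — one SCC of size 5.
That gives 1 strongly connected component.

1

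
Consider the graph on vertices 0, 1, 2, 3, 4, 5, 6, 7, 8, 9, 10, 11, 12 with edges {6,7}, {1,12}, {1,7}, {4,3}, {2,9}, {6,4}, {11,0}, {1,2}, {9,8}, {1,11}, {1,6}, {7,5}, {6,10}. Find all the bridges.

0-11, 1-11, 1-12, 1-2, 10-6, 2-9, 3-4, 4-6, 5-7, 8-9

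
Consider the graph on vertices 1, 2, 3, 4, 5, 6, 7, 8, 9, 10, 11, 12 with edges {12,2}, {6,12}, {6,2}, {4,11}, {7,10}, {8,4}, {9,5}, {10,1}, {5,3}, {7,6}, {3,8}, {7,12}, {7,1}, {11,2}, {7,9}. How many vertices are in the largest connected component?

Starting from 1 we can reach 1, 2, 3, 4, 5, 6, 7, 8, 9, 10, 11, 12. That is one component of size 12.
The largest has 12 vertices.

12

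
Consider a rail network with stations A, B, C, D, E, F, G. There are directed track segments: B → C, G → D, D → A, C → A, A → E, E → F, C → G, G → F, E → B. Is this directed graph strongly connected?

There is no directed path from F to E, so the graph is not strongly connected.

No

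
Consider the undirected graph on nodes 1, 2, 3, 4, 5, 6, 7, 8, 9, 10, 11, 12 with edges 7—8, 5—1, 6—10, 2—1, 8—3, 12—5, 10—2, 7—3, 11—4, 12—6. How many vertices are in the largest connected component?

9 is isolated — a component by itself.
Starting from 4 we can reach 4, 11. That is one component of size 2.
Starting from 3 we can reach 3, 7, 8. That is one component of size 3.
Starting from 1 we can reach 1, 2, 5, 6, 10, 12. That is one component of size 6.
The largest has 6 vertices.

6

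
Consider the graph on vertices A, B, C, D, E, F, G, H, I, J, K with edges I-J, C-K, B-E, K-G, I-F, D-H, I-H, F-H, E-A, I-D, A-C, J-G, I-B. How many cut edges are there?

0

The edges on the cycle I-B-E-A-C-K-G-J-I are not bridges since each lies on that cycle.
Every edge lies on some cycle, so there are no bridges.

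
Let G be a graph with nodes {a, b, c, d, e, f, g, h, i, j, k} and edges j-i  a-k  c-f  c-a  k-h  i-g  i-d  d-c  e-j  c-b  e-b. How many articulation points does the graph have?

Removing a increases the component count from 1 to 2, so a is a cut vertex.
Removing c increases the component count from 1 to 3, so c is a cut vertex.
Removing i increases the component count from 1 to 2, so i is a cut vertex.
Likewise k is a cut vertex.
By contrast removing g leaves 1 component; it is not a cut vertex. No other vertex is a cut vertex either.

4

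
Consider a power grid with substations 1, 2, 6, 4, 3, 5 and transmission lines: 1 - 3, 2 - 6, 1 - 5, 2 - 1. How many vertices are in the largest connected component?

4 is isolated — a component by itself.
Starting from 1 we can reach 1, 2, 3, 5, 6. That is one component of size 5.
The largest has 5 vertices.

5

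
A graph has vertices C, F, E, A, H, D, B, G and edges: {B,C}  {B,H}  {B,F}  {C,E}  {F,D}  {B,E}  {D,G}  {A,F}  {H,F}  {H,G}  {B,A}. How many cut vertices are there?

Removing B increases the component count from 1 to 2, so B is a cut vertex.
By contrast removing H leaves 1 component; it is not a cut vertex. No other vertex is a cut vertex either.

1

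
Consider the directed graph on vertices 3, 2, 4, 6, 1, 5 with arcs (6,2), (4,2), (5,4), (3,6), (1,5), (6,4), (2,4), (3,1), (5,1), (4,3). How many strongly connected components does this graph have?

{1, 2, 3, 4, 5, 6} are all mutually reachable — one SCC of size 6.
That gives 1 strongly connected component.

1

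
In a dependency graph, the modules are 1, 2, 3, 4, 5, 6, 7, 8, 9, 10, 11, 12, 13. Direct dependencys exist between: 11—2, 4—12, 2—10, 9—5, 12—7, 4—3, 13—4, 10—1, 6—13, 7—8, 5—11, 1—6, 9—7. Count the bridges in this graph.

2

The edges on the cycle 9-5-11-2-10-1-6-13-4-12-7-9 are not bridges since each lies on that cycle.
But removing 7—8 disconnects 7 from 8; removing 4—3 disconnects 4 from 3 — these are bridges.
That makes 2 bridges.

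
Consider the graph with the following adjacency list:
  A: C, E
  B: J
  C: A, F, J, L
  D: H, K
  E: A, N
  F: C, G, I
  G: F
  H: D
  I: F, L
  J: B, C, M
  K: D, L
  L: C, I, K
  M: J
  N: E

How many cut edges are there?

10

The edges on the cycle C-L-I-F-C are not bridges since each lies on that cycle.
But removing L-K disconnects L from K; removing K-D disconnects K from D; removing E-A disconnects E from A; removing G-F disconnects G from F — these are bridges.
In total 10 edges are bridges.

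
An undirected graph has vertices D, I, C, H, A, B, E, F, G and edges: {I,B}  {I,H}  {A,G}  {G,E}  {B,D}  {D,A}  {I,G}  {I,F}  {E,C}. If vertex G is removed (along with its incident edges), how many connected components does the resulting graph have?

2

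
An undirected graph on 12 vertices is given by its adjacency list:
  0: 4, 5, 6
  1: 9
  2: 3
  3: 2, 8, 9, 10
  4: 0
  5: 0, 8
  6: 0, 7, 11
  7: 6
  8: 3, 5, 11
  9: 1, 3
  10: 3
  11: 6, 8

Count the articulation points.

Removing 0 increases the component count from 1 to 2, so 0 is a cut vertex.
Removing 3 increases the component count from 1 to 4, so 3 is a cut vertex.
Removing 6 increases the component count from 1 to 2, so 6 is a cut vertex.
Likewise 8, 9 are cut vertices.
By contrast removing 11 leaves 1 component; it is not a cut vertex. No other vertex is a cut vertex either.

5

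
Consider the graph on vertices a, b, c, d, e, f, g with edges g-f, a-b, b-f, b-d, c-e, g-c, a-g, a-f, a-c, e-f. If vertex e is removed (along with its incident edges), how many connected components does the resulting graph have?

With e gone, the remaining components are: {a, b, c, d, f, g}.
That is 1 component.

1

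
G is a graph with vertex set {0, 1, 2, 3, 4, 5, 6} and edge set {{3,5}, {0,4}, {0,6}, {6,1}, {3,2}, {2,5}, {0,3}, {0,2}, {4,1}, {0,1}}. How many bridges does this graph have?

The edges on the cycle 0-3-5-2-0 are not bridges since each lies on that cycle.
Every edge lies on some cycle, so there are no bridges.

0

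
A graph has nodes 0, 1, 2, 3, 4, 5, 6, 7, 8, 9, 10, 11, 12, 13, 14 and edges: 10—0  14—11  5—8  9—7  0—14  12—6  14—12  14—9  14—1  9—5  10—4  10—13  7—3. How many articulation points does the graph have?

Removing 0 increases the component count from 2 to 3, so 0 is a cut vertex.
Removing 5 increases the component count from 2 to 3, so 5 is a cut vertex.
Removing 7 increases the component count from 2 to 3, so 7 is a cut vertex.
Likewise 9, 10, 12, 14 are cut vertices.
By contrast removing 3 leaves 2 components; it is not a cut vertex. No other vertex is a cut vertex either.

7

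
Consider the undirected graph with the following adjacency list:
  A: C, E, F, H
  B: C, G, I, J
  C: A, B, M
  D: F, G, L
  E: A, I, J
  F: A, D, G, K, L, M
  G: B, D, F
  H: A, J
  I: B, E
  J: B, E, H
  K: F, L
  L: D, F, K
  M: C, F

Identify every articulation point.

none

Removing D, for instance, still leaves 1 component. No single vertex removal increases the component count — the graph has no articulation points.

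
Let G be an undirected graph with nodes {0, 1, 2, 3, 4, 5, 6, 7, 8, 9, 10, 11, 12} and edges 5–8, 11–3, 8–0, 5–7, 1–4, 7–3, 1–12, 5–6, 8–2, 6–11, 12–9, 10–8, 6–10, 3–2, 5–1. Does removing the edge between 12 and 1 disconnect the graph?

Removing 12–1 leaves no path between 12 and 1: the component count goes from 1 to 2. So it is a bridge.

Yes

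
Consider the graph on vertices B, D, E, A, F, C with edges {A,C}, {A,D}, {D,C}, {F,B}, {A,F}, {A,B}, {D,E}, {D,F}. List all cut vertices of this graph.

Removing D increases the component count from 1 to 2, so D is a cut vertex.
By contrast removing B leaves 1 component; it is not a cut vertex. No other vertex is a cut vertex either.

D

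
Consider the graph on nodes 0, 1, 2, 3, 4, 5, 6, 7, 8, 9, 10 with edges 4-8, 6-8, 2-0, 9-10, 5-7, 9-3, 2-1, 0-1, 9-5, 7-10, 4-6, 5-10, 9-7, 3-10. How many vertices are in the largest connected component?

5

Starting from 0 we can reach 0, 1, 2. That is one component of size 3.
Starting from 4 we can reach 4, 6, 8. That is one component of size 3.
Starting from 3 we can reach 3, 5, 7, 9, 10. That is one component of size 5.
The largest has 5 vertices.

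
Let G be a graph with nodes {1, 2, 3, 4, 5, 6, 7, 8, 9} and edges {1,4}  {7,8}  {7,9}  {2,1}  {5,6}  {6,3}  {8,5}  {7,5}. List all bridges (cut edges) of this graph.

The edges on the cycle 7-8-5-7 are not bridges since each lies on that cycle.
But removing 6—3 disconnects 6 from 3; removing 5—6 disconnects 5 from 6; removing 2—1 disconnects 2 from 1; removing 4—1 disconnects 4 from 1 — these are bridges.
In total 5 edges are bridges.

1-2, 1-4, 3-6, 5-6, 7-9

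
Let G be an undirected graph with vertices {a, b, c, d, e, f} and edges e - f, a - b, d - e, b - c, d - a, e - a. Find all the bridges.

a-b, b-c, e-f

The edges on the cycle d-e-a-d are not bridges since each lies on that cycle.
But removing b - c disconnects b from c; removing a - b disconnects a from b; removing e - f disconnects e from f — these are bridges.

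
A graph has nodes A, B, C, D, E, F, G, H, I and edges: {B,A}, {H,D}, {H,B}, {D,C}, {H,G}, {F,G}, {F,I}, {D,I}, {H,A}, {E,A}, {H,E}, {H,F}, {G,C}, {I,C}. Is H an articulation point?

Deleting H raises the number of components from 1 to 2, so H is a cut vertex.

Yes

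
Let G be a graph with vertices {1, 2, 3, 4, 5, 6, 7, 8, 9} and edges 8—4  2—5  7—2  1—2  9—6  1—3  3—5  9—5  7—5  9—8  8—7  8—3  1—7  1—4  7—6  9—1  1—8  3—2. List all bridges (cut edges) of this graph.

The edges on the cycle 9-1-8-3-5-9 are not bridges since each lies on that cycle.
Every edge lies on some cycle, so there are no bridges.

none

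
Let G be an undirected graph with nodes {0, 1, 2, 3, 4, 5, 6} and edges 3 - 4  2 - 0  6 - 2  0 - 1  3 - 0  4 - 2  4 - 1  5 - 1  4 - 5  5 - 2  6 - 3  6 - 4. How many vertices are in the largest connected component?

Starting from 0 we can reach 0, 1, 2, 3, 4, 5, 6. That is one component of size 7.
The largest has 7 vertices.

7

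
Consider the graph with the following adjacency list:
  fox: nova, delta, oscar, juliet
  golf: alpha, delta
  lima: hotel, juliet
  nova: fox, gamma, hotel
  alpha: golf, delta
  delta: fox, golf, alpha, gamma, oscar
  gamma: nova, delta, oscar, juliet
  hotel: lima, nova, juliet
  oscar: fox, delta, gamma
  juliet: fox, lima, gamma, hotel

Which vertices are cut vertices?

Removing delta increases the component count from 1 to 2, so delta is a cut vertex.
By contrast removing alpha leaves 1 component; it is not a cut vertex. No other vertex is a cut vertex either.

delta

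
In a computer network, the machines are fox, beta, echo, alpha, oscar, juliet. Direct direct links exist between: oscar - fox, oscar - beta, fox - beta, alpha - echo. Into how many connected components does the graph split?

3

juliet is isolated — a component by itself.
Starting from echo we can reach echo, alpha. That is one component of size 2.
Starting from fox we can reach fox, beta, oscar. That is one component of size 3.
Total: 3 components.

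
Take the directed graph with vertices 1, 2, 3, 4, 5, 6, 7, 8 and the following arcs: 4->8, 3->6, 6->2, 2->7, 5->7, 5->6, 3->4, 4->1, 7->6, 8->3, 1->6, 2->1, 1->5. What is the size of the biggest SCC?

5

{1, 2, 5, 6, 7} are all mutually reachable — one SCC of size 5.
{3, 4, 8} are all mutually reachable — one SCC of size 3.
The largest has 5 vertices.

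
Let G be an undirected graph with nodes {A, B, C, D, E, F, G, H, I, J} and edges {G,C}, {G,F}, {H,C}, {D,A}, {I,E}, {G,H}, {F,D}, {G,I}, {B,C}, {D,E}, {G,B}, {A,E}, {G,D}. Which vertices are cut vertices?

Removing G increases the component count from 2 to 3, so G is a cut vertex.
By contrast removing C leaves 2 components; it is not a cut vertex. No other vertex is a cut vertex either.

G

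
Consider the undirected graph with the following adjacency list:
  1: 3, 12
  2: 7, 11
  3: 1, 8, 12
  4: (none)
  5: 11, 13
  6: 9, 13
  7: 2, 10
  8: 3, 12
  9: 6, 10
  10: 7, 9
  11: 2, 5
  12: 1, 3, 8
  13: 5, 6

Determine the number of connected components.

3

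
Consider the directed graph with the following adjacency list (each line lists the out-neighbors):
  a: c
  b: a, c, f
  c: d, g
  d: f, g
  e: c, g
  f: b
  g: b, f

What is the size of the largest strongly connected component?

{a, b, c, d, f, g} are all mutually reachable — one SCC of size 6.
{e} is an SCC by itself.
The largest has 6 vertices.

6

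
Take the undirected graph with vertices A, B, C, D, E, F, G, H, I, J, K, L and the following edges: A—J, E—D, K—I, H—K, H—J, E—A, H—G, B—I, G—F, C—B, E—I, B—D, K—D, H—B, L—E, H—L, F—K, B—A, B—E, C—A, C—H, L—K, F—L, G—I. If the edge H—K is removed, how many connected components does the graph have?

H and K are still connected via H-L-K, so the component count stays at 1.

1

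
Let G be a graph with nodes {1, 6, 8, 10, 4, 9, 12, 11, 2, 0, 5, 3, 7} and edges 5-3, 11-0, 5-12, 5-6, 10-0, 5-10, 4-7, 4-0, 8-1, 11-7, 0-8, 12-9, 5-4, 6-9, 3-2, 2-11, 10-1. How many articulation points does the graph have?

1

Removing 5 increases the component count from 1 to 2, so 5 is a cut vertex.
By contrast removing 11 leaves 1 component; it is not a cut vertex. No other vertex is a cut vertex either.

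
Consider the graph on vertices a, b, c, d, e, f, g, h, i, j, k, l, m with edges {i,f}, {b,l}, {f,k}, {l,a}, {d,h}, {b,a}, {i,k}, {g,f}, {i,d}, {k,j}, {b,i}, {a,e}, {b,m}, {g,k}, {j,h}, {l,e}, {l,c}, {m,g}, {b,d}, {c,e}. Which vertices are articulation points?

Removing b increases the component count from 1 to 2, so b is a cut vertex.
By contrast removing f leaves 1 component; it is not a cut vertex. No other vertex is a cut vertex either.

b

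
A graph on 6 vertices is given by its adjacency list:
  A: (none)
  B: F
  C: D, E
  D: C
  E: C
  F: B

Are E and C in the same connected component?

Yes

From E we can reach C, D, E, which includes C.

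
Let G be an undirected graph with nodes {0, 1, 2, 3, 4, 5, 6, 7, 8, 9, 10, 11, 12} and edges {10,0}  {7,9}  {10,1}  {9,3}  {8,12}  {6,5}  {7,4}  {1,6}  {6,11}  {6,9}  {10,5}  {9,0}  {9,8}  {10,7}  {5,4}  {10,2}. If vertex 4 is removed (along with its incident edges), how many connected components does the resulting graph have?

With 4 gone, the remaining components are: {0, 1, 2, 3, 5, 6, 7, 8, 9, 10, 11, 12}.
That is 1 component.

1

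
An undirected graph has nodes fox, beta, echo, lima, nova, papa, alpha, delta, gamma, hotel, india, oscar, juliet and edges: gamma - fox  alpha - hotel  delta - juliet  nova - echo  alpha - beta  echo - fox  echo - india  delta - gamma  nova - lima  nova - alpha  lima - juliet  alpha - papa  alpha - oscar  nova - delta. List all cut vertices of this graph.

echo, nova, alpha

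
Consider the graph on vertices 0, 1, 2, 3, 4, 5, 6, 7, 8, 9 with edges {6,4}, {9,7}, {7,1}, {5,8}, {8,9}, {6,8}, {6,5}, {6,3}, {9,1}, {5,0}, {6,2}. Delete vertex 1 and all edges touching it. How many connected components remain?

With 1 gone, the remaining components are: {0, 2, 3, 4, 5, 6, 7, 8, 9}.
That is 1 component.

1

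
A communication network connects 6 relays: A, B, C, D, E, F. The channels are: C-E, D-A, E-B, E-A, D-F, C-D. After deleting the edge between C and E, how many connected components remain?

1

C and E are still connected via C-D-A-E, so the component count stays at 1.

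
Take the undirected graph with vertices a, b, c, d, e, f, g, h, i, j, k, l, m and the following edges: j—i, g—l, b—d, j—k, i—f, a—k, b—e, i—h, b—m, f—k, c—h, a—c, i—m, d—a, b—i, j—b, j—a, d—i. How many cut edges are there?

2

The edges on the cycle b-d-a-c-h-i-b are not bridges since each lies on that cycle.
But removing e—b disconnects e from b; removing g—l disconnects g from l — these are bridges.
That makes 2 bridges.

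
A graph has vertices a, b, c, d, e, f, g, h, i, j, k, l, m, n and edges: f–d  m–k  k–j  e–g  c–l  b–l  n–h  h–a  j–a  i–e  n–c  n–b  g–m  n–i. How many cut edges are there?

1

The edges on the cycle n-i-e-g-m-k-j-a-h-n are not bridges since each lies on that cycle.
But removing f–d disconnects f from d — this is a bridge.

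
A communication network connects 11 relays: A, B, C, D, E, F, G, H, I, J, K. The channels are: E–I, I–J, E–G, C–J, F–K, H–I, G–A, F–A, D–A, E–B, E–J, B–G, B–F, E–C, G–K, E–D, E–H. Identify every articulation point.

E

Removing E increases the component count from 1 to 2, so E is a cut vertex.
By contrast removing K leaves 1 component; it is not a cut vertex. No other vertex is a cut vertex either.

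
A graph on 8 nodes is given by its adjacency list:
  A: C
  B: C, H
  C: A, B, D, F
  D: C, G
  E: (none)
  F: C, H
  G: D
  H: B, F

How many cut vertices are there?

Removing C increases the component count from 2 to 4, so C is a cut vertex.
Removing D increases the component count from 2 to 3, so D is a cut vertex.
By contrast removing H leaves 2 components; it is not a cut vertex. No other vertex is a cut vertex either.

2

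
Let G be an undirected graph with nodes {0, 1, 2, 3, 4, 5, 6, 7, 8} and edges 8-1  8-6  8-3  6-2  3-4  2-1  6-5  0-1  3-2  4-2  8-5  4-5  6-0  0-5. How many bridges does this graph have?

0

The edges on the cycle 8-3-4-5-6-8 are not bridges since each lies on that cycle.
Every edge lies on some cycle, so there are no bridges.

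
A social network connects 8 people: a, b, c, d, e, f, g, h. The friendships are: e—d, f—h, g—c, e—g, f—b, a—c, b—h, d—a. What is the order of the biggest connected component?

Starting from b we can reach b, f, h. That is one component of size 3.
Starting from a we can reach a, c, d, e, g. That is one component of size 5.
The largest has 5 vertices.

5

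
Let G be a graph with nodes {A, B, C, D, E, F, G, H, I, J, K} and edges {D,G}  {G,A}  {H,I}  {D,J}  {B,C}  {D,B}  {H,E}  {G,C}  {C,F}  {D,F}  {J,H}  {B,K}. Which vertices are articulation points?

B, D, G, H, J

Removing B increases the component count from 1 to 2, so B is a cut vertex.
Removing D increases the component count from 1 to 2, so D is a cut vertex.
Removing G increases the component count from 1 to 2, so G is a cut vertex.
Likewise H, J are cut vertices.
By contrast removing K leaves 1 component; it is not a cut vertex. No other vertex is a cut vertex either.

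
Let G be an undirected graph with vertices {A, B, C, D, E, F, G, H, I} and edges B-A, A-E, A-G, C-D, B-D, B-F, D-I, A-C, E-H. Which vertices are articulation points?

A, B, D, E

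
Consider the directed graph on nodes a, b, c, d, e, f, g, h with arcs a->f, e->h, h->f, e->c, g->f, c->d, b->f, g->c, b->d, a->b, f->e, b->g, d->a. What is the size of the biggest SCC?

{a, b, c, d, e, f, g, h} are all mutually reachable — one SCC of size 8.
The largest has 8 vertices.

8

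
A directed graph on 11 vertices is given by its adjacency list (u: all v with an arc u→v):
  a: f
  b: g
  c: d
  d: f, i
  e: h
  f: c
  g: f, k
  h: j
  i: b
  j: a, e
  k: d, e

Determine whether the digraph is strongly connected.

From k we can reach every vertex (a, b, c, d, e, f, g, h, i, j, k), and every vertex can reach k (a, b, c, d, e, f, g, h, i, j, k). So the whole graph is one strongly connected component.

Yes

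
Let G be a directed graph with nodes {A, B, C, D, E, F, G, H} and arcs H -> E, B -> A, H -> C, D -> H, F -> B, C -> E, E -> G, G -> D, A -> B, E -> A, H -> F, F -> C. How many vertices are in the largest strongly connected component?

{C, D, E, F, G, H} are all mutually reachable — one SCC of size 6.
{A, B} are all mutually reachable — one SCC of size 2.
The largest has 6 vertices.

6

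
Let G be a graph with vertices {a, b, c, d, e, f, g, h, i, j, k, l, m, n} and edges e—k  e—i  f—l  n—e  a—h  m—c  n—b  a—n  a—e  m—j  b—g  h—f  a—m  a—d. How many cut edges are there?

11

The edges on the cycle a-n-e-a are not bridges since each lies on that cycle.
But removing l—f disconnects l from f; removing b—n disconnects b from n; removing e—k disconnects e from k; removing f—h disconnects f from h — these are bridges.
In total 11 edges are bridges.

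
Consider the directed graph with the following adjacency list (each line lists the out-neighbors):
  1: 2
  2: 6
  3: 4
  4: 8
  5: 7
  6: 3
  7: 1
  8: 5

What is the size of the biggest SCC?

{1, 2, 3, 4, 5, 6, 7, 8} are all mutually reachable — one SCC of size 8.
The largest has 8 vertices.

8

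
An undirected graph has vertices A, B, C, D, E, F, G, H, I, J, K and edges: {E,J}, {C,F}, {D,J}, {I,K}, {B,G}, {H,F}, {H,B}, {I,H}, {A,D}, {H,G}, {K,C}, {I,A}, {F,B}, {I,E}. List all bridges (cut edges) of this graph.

The edges on the cycle I-K-C-F-B-G-H-I are not bridges since each lies on that cycle.
Every edge lies on some cycle, so there are no bridges.

none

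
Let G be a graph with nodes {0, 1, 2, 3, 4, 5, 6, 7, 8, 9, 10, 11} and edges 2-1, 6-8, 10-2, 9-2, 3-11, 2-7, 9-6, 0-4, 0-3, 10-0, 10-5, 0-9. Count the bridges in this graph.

The edges on the cycle 10-0-9-2-10 are not bridges since each lies on that cycle.
But removing 8-6 disconnects 8 from 6; removing 0-3 disconnects 0 from 3; removing 1-2 disconnects 1 from 2; removing 2-7 disconnects 2 from 7 — these are bridges.
In total 8 edges are bridges.

8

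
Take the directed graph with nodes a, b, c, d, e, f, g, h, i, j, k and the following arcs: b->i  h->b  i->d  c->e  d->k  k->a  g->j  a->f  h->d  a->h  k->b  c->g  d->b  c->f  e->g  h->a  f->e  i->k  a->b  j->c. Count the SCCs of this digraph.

2

{a, b, d, h, i, k} are all mutually reachable — one SCC of size 6.
{c, e, f, g, j} are all mutually reachable — one SCC of size 5.
That gives 2 strongly connected components.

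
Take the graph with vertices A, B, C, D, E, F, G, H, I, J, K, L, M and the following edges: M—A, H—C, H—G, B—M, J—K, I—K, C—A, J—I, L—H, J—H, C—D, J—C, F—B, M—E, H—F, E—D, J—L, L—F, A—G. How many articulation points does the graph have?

Removing J increases the component count from 1 to 2, so J is a cut vertex.
By contrast removing L leaves 1 component; it is not a cut vertex. No other vertex is a cut vertex either.

1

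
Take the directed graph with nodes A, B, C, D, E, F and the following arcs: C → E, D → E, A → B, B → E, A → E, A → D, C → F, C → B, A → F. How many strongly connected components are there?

6

{B} is an SCC by itself.
{D} is an SCC by itself.
{A} is an SCC by itself.
{C} is an SCC by itself.
{E} is an SCC by itself.
(and 1 more singleton SCC)
That gives 6 strongly connected components.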